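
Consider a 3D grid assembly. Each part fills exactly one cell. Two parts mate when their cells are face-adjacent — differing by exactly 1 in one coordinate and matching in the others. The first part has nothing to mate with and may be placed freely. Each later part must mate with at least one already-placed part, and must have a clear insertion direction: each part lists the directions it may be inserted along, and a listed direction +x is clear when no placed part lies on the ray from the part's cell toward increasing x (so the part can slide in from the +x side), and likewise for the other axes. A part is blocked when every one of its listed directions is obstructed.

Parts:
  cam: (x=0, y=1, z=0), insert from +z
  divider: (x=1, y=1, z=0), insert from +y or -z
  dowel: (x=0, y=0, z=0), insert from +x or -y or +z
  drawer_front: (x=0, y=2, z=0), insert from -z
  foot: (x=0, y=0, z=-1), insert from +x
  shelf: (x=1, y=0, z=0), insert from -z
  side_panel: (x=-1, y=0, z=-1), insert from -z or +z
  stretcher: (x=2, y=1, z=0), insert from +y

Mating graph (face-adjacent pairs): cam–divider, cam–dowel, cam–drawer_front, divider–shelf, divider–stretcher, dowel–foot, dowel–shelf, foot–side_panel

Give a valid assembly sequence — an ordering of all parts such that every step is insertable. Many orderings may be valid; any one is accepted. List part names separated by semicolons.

1. drawer_front@(0, 2, 0) [-z clear] — {drawer_front}
2. cam@(0, 1, 0) [+z clear] — {cam, drawer_front}
3. dowel@(0, 0, 0) [+x clear] — {cam, dowel, drawer_front}
4. foot@(0, 0, -1) [+x clear] — {cam, dowel, drawer_front, foot}
5. shelf@(1, 0, 0) [-z clear] — {cam, dowel, drawer_front, foot, shelf}
6. divider@(1, 1, 0) [+y clear] — {cam, divider, dowel, drawer_front, foot, shelf}
7. stretcher@(2, 1, 0) [+y clear] — {cam, divider, dowel, drawer_front, foot, shelf, stretcher}
8. side_panel@(-1, 0, -1) [-z clear] — {cam, divider, dowel, drawer_front, foot, shelf, side_panel, stretcher}

drawer_front; cam; dowel; foot; shelf; divider; stretcher; side_panel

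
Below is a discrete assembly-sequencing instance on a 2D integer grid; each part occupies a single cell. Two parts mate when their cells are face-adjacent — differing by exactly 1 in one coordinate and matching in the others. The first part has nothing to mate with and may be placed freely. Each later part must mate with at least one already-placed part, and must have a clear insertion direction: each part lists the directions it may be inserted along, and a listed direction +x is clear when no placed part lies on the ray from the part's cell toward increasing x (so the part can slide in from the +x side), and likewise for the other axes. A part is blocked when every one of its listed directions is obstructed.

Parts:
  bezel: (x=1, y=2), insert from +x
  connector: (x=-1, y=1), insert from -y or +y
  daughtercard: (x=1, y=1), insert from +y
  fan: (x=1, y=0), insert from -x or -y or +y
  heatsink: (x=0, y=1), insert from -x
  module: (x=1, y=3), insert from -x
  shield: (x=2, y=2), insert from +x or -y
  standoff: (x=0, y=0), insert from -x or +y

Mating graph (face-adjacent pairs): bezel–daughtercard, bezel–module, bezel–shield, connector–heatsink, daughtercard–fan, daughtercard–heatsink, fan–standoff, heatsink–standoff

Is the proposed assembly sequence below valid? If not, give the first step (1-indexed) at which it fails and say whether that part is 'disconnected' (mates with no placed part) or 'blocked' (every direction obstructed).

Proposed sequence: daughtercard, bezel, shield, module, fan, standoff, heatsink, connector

Valid

1. daughtercard@(1, 1) [+y clear] — {daughtercard}
2. bezel@(1, 2) [+x clear] — {bezel, daughtercard}
3. shield@(2, 2) [+x clear] — {bezel, daughtercard, shield}
4. module@(1, 3) [-x clear] — {bezel, daughtercard, module, shield}
5. fan@(1, 0) [-x clear] — {bezel, daughtercard, fan, module, shield}
6. standoff@(0, 0) [-x clear] — {bezel, daughtercard, fan, module, shield, standoff}
7. heatsink@(0, 1) [-x clear] — {bezel, daughtercard, fan, heatsink, module, shield, standoff}
8. connector@(-1, 1) [-y clear] — {bezel, connector, daughtercard, fan, heatsink, module, shield, standoff}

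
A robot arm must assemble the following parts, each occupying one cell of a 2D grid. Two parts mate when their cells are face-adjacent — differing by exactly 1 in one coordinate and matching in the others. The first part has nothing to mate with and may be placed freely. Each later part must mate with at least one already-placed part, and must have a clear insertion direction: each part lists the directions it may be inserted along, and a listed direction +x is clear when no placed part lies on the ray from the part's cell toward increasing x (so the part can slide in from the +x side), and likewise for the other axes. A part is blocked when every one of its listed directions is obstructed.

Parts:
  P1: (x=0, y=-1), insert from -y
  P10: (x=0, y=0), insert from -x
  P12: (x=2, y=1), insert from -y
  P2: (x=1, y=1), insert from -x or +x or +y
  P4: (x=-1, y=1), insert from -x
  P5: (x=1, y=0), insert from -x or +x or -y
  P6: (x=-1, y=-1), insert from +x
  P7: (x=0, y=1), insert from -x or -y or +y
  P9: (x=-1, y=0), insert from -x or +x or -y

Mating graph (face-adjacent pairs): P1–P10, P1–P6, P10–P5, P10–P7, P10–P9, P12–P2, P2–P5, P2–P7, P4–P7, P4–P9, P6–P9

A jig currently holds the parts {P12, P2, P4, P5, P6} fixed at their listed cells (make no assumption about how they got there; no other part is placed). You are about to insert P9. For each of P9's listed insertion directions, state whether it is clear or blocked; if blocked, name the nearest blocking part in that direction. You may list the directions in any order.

-x: ray from P9(-1, 0) has no placed part ⇒ clear
+x: nearest on ray is P5@(1, 0) ⇒ blocked
-y: nearest on ray is P6@(-1, -1) ⇒ blocked

+x: blocked by P5; -x: clear; -y: blocked by P6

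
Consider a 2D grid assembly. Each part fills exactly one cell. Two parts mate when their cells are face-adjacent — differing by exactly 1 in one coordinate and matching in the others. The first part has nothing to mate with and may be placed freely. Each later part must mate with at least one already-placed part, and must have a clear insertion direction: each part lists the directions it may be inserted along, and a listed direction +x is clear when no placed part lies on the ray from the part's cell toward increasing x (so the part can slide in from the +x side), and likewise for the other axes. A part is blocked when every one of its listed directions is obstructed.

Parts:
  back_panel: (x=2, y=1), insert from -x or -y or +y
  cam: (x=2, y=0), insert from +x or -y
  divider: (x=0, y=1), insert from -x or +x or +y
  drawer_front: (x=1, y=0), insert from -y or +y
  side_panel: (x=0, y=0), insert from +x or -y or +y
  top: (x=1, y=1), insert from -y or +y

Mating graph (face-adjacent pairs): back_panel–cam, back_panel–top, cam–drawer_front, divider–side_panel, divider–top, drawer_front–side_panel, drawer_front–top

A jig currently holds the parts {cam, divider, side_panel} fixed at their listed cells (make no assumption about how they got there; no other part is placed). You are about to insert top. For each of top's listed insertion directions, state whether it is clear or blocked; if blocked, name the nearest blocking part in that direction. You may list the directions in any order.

+y: clear; -y: clear

-y: ray from top(1, 1) has no placed part ⇒ clear
+y: ray from top(1, 1) has no placed part ⇒ clear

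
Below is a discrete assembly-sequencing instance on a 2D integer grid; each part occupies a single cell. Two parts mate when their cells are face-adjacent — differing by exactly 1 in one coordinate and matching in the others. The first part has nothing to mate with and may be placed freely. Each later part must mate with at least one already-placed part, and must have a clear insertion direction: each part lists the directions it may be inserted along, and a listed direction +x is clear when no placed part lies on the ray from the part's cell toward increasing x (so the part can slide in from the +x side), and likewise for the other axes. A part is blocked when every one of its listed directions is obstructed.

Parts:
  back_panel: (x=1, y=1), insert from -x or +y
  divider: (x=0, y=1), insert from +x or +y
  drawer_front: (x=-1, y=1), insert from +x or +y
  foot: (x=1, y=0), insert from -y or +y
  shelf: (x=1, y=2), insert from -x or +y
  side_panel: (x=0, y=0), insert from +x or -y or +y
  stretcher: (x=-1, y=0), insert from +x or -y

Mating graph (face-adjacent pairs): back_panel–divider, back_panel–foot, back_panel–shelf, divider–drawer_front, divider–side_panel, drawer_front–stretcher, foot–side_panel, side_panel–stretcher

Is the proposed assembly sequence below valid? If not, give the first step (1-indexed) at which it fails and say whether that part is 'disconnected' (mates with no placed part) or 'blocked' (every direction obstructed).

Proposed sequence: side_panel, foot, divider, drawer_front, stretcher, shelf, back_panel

Invalid at step 6 (disconnected)

1. side_panel@(0, 0) [+x clear] — {side_panel}
2. foot@(1, 0) [-y clear] — {foot, side_panel}
3. divider@(0, 1) [+x clear] — {divider, foot, side_panel}
4. drawer_front@(-1, 1) [+y clear] — {divider, drawer_front, foot, side_panel}
5. stretcher@(-1, 0) [-y clear] — {divider, drawer_front, foot, side_panel, stretcher}
6. shelf@(1, 2) — no placed neighbour ⇒ disconnected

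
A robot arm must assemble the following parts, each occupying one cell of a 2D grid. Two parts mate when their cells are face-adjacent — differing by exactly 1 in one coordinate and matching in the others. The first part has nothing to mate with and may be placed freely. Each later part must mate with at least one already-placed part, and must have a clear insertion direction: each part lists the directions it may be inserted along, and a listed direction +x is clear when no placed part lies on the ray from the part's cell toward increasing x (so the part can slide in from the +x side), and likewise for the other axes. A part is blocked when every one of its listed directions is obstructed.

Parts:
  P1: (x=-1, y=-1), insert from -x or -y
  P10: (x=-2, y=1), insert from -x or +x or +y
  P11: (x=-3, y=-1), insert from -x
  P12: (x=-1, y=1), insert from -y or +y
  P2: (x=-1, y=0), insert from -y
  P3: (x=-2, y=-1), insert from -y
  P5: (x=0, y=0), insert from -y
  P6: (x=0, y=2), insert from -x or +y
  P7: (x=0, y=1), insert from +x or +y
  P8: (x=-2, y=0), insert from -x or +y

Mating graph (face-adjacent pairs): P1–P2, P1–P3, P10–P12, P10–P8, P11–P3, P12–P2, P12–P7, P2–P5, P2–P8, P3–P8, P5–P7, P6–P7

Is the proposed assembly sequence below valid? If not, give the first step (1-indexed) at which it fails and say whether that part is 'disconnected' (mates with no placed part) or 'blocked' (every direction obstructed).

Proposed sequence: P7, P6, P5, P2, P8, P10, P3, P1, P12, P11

Valid

1. P7@(0, 1) [+x clear] — {P7}
2. P6@(0, 2) [-x clear] — {P6, P7}
3. P5@(0, 0) [-y clear] — {P5, P6, P7}
4. P2@(-1, 0) [-y clear] — {P2, P5, P6, P7}
5. P8@(-2, 0) [-x clear] — {P2, P5, P6, P7, P8}
6. P10@(-2, 1) [-x clear] — {P10, P2, P5, P6, P7, P8}
7. P3@(-2, -1) [-y clear] — {P10, P2, P3, P5, P6, P7, P8}
8. P1@(-1, -1) [-y clear] — {P1, P10, P2, P3, P5, P6, P7, P8}
9. P12@(-1, 1) [+y clear] — {P1, P10, P12, P2, P3, P5, P6, P7, P8}
10. P11@(-3, -1) [-x clear] — {P1, P10, P11, P12, P2, P3, P5, P6, P7, P8}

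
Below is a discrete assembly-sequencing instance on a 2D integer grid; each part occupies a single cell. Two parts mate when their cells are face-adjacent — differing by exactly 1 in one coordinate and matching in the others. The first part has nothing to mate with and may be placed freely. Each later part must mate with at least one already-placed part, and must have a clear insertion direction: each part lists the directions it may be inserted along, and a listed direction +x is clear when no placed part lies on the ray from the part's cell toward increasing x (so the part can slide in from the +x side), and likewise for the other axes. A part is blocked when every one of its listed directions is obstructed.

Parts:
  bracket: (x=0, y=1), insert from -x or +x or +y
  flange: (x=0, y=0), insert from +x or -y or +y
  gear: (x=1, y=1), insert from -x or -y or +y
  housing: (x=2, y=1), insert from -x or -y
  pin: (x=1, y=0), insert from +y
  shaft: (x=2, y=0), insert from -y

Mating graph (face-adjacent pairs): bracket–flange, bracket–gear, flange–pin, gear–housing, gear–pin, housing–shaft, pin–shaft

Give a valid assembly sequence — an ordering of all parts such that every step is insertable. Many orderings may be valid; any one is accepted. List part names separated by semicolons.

1. shaft@(2, 0) [-y clear] — {shaft}
2. pin@(1, 0) [+y clear] — {pin, shaft}
3. housing@(2, 1) [-x clear] — {housing, pin, shaft}
4. flange@(0, 0) [-y clear] — {flange, housing, pin, shaft}
5. bracket@(0, 1) [-x clear] — {bracket, flange, housing, pin, shaft}
6. gear@(1, 1) [+y clear] — {bracket, flange, gear, housing, pin, shaft}

shaft; pin; housing; flange; bracket; gear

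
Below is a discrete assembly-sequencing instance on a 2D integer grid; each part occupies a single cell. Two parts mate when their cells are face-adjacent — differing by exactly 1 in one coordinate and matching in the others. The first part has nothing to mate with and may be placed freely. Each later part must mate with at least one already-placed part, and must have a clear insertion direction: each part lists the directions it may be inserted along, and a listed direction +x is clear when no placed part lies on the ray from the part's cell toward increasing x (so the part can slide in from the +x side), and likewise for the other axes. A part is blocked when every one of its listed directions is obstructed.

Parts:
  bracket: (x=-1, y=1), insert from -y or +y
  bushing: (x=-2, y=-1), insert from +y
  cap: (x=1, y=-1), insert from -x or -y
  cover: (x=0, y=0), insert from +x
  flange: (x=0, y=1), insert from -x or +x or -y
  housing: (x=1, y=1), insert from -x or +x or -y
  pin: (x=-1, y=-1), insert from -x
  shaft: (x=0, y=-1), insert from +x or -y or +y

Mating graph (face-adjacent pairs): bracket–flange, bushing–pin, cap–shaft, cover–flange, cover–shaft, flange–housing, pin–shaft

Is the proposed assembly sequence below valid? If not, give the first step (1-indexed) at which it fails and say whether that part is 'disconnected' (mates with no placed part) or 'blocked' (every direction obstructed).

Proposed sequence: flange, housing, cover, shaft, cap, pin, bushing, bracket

1. flange@(0, 1) [-x clear] — {flange}
2. housing@(1, 1) [+x clear] — {flange, housing}
3. cover@(0, 0) [+x clear] — {cover, flange, housing}
4. shaft@(0, -1) [+x clear] — {cover, flange, housing, shaft}
5. cap@(1, -1) [-y clear] — {cap, cover, flange, housing, shaft}
6. pin@(-1, -1) [-x clear] — {cap, cover, flange, housing, pin, shaft}
7. bushing@(-2, -1) [+y clear] — {bushing, cap, cover, flange, housing, pin, shaft}
8. bracket@(-1, 1) [+y clear] — {bracket, bushing, cap, cover, flange, housing, pin, shaft}

Valid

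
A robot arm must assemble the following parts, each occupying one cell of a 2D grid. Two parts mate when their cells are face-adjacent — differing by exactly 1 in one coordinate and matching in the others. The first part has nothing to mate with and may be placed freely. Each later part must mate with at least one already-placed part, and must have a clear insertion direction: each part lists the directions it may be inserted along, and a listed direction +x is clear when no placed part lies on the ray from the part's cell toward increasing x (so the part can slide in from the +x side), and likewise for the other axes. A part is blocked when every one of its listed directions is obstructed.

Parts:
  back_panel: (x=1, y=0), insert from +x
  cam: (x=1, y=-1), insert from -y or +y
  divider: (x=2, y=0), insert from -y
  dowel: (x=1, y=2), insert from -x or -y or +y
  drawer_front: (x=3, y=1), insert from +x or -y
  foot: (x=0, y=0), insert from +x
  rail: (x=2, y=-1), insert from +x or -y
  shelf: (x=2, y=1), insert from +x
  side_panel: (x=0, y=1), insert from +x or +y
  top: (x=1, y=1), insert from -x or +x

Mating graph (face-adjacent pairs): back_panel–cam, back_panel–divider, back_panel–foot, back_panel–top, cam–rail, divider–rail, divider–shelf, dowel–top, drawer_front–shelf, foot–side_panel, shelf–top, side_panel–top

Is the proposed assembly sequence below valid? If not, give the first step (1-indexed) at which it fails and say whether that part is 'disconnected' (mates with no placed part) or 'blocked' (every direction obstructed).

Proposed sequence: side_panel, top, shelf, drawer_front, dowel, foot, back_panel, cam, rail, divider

1. side_panel@(0, 1) [+x clear] — {side_panel}
2. top@(1, 1) [+x clear] — {side_panel, top}
3. shelf@(2, 1) [+x clear] — {shelf, side_panel, top}
4. drawer_front@(3, 1) [+x clear] — {drawer_front, shelf, side_panel, top}
5. dowel@(1, 2) [-x clear] — {dowel, drawer_front, shelf, side_panel, top}
6. foot@(0, 0) [+x clear] — {dowel, drawer_front, foot, shelf, side_panel, top}
7. back_panel@(1, 0) [+x clear] — {back_panel, dowel, drawer_front, foot, shelf, side_panel, top}
8. cam@(1, -1) [-y clear] — {back_panel, cam, dowel, drawer_front, foot, shelf, side_panel, top}
9. rail@(2, -1) [+x clear] — {back_panel, cam, dowel, drawer_front, foot, rail, shelf, side_panel, top}
10. divider@(2, 0) — -y all obstructed ⇒ blocked

Invalid at step 10 (blocked)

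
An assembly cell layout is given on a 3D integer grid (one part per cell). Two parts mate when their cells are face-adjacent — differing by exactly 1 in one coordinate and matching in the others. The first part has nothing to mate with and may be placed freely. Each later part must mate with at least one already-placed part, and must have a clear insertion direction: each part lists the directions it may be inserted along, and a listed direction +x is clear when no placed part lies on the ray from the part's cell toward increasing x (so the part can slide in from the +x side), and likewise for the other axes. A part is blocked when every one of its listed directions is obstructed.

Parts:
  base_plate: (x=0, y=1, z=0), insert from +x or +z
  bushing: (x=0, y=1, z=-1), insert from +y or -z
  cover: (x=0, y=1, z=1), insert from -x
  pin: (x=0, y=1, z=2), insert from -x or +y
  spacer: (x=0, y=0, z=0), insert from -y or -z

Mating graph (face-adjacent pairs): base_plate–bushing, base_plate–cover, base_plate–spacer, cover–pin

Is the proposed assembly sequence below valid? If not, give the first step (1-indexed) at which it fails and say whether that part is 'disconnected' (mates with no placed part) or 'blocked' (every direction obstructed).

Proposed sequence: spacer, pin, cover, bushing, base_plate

1. spacer@(0, 0, 0) [-y clear] — {spacer}
2. pin@(0, 1, 2) — no placed neighbour ⇒ disconnected

Invalid at step 2 (disconnected)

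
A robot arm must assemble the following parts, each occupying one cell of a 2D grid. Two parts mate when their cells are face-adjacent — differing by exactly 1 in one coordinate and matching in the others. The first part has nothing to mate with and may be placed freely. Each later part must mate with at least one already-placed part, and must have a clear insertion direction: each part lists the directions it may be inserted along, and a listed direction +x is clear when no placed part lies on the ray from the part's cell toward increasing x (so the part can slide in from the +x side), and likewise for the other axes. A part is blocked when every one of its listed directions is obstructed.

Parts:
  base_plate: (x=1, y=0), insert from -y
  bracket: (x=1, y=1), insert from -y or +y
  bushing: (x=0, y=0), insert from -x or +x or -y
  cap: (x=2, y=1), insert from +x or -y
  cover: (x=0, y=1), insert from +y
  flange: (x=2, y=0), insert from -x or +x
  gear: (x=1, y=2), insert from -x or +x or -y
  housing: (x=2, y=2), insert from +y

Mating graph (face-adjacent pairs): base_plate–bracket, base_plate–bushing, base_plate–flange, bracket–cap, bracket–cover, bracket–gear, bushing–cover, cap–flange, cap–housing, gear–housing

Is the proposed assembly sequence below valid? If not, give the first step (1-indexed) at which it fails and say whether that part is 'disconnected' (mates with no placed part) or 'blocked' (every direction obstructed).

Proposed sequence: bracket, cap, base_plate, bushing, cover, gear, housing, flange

1. bracket@(1, 1) [-y clear] — {bracket}
2. cap@(2, 1) [+x clear] — {bracket, cap}
3. base_plate@(1, 0) [-y clear] — {base_plate, bracket, cap}
4. bushing@(0, 0) [-x clear] — {base_plate, bracket, bushing, cap}
5. cover@(0, 1) [+y clear] — {base_plate, bracket, bushing, cap, cover}
6. gear@(1, 2) [-x clear] — {base_plate, bracket, bushing, cap, cover, gear}
7. housing@(2, 2) [+y clear] — {base_plate, bracket, bushing, cap, cover, gear, housing}
8. flange@(2, 0) [+x clear] — {base_plate, bracket, bushing, cap, cover, flange, gear, housing}

Valid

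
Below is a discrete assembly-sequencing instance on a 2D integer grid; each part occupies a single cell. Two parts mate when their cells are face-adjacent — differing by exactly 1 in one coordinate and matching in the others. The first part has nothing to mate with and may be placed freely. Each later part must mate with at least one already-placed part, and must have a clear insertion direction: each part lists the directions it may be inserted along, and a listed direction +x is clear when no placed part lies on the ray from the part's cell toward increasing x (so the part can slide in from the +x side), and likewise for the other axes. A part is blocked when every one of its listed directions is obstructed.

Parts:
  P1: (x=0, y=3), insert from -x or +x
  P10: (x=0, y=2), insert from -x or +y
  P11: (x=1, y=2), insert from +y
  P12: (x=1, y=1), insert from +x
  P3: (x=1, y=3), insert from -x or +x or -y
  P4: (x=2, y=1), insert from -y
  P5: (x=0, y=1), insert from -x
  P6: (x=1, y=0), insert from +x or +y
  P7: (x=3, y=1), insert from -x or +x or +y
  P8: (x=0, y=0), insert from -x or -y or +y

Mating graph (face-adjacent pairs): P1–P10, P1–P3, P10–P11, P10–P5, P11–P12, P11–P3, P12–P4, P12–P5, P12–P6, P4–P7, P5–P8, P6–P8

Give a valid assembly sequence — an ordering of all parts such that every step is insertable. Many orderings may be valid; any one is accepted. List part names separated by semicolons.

P11; P12; P6; P10; P1; P5; P8; P3; P4; P7

1. P11@(1, 2) [+y clear] — {P11}
2. P12@(1, 1) [+x clear] — {P11, P12}
3. P6@(1, 0) [+x clear] — {P11, P12, P6}
4. P10@(0, 2) [-x clear] — {P10, P11, P12, P6}
5. P1@(0, 3) [-x clear] — {P1, P10, P11, P12, P6}
6. P5@(0, 1) [-x clear] — {P1, P10, P11, P12, P5, P6}
7. P8@(0, 0) [-x clear] — {P1, P10, P11, P12, P5, P6, P8}
8. P3@(1, 3) [+x clear] — {P1, P10, P11, P12, P3, P5, P6, P8}
9. P4@(2, 1) [-y clear] — {P1, P10, P11, P12, P3, P4, P5, P6, P8}
10. P7@(3, 1) [+x clear] — {P1, P10, P11, P12, P3, P4, P5, P6, P7, P8}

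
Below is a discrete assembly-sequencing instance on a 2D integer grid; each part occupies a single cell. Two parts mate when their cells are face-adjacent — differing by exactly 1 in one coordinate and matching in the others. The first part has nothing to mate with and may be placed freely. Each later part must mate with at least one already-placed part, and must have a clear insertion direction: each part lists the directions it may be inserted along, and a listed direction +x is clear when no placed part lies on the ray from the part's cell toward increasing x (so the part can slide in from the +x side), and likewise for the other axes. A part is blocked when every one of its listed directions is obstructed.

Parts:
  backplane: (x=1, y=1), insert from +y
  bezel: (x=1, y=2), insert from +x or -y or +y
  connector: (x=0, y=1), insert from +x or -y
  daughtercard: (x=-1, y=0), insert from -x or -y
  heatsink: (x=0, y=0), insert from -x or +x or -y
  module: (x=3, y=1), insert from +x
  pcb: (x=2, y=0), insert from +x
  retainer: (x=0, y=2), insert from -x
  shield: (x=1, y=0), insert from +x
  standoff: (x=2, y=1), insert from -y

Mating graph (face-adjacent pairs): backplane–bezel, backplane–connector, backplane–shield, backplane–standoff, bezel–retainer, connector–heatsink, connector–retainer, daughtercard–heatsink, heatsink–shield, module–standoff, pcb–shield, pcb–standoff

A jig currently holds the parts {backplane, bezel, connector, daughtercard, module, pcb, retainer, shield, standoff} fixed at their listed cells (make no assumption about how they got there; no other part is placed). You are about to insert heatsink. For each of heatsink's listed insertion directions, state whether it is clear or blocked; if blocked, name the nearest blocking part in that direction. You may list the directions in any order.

-x: nearest on ray is daughtercard@(-1, 0) ⇒ blocked
+x: nearest on ray is shield@(1, 0) ⇒ blocked
-y: ray from heatsink(0, 0) has no placed part ⇒ clear

+x: blocked by shield; -x: blocked by daughtercard; -y: clear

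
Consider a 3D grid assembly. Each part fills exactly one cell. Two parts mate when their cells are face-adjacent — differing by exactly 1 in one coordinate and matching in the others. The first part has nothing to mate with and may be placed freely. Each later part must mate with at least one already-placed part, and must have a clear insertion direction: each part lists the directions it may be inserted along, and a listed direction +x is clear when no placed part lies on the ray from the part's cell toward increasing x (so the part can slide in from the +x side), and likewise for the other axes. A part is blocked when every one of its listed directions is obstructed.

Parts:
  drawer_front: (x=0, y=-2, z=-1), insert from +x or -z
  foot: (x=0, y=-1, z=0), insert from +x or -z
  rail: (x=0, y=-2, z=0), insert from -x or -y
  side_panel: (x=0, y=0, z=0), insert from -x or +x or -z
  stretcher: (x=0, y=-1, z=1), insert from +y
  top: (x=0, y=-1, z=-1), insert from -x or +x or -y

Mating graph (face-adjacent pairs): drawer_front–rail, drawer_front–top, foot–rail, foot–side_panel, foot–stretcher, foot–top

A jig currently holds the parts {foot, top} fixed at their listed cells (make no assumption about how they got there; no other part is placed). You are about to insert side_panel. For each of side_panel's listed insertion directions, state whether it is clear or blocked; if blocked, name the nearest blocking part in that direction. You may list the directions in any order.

+x: clear; -x: clear; -z: clear

-x: ray from side_panel(0, 0, 0) has no placed part ⇒ clear
+x: ray from side_panel(0, 0, 0) has no placed part ⇒ clear
-z: ray from side_panel(0, 0, 0) has no placed part ⇒ clear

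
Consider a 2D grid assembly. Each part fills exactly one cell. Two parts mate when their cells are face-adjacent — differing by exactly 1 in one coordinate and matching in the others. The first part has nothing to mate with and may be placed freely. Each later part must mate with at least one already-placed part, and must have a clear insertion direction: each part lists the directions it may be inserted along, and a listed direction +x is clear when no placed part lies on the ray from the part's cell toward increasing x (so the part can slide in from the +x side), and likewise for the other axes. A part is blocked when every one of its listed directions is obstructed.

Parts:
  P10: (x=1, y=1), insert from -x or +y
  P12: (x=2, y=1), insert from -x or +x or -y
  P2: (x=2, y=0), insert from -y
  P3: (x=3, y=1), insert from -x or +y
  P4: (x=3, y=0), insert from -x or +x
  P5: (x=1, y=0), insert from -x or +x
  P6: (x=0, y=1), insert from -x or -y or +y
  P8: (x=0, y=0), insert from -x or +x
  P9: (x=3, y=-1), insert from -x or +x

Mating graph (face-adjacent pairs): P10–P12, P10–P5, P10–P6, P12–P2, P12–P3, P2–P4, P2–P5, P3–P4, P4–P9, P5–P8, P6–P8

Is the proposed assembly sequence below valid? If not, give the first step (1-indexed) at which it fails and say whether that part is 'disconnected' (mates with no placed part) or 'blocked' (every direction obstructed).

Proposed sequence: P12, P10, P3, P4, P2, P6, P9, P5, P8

Valid

1. P12@(2, 1) [-x clear] — {P12}
2. P10@(1, 1) [-x clear] — {P10, P12}
3. P3@(3, 1) [+y clear] — {P10, P12, P3}
4. P4@(3, 0) [-x clear] — {P10, P12, P3, P4}
5. P2@(2, 0) [-y clear] — {P10, P12, P2, P3, P4}
6. P6@(0, 1) [-x clear] — {P10, P12, P2, P3, P4, P6}
7. P9@(3, -1) [-x clear] — {P10, P12, P2, P3, P4, P6, P9}
8. P5@(1, 0) [-x clear] — {P10, P12, P2, P3, P4, P5, P6, P9}
9. P8@(0, 0) [-x clear] — {P10, P12, P2, P3, P4, P5, P6, P8, P9}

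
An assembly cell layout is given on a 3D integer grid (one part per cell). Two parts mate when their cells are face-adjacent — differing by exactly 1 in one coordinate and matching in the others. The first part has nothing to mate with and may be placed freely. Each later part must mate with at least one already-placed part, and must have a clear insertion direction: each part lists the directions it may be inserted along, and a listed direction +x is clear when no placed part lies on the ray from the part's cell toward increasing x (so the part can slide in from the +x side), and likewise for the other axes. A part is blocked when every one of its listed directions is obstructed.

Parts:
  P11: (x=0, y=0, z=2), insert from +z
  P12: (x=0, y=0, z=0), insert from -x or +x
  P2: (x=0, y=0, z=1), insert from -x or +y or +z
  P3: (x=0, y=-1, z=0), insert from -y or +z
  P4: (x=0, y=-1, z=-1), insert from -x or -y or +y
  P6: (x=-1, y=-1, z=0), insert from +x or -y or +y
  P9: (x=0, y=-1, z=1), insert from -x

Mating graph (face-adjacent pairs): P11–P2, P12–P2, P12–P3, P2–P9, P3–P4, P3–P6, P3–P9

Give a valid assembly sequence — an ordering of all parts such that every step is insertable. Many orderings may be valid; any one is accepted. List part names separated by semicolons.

P12; P3; P4; P2; P11; P9; P6

1. P12@(0, 0, 0) [-x clear] — {P12}
2. P3@(0, -1, 0) [-y clear] — {P12, P3}
3. P4@(0, -1, -1) [-x clear] — {P12, P3, P4}
4. P2@(0, 0, 1) [-x clear] — {P12, P2, P3, P4}
5. P11@(0, 0, 2) [+z clear] — {P11, P12, P2, P3, P4}
6. P9@(0, -1, 1) [-x clear] — {P11, P12, P2, P3, P4, P9}
7. P6@(-1, -1, 0) [-y clear] — {P11, P12, P2, P3, P4, P6, P9}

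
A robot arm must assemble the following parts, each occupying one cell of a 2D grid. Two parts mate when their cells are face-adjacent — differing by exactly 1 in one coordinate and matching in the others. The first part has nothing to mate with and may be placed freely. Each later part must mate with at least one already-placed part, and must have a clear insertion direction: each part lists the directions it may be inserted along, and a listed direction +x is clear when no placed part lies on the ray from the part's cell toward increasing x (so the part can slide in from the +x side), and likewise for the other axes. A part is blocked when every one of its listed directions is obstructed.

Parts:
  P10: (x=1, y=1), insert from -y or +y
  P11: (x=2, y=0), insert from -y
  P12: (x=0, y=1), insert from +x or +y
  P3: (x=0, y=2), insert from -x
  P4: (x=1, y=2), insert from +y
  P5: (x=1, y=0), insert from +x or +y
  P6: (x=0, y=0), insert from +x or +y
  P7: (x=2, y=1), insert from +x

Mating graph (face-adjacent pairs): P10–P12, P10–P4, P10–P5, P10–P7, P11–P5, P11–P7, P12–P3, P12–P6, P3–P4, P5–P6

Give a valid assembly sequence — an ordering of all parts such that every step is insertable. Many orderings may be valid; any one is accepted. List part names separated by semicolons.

1. P3@(0, 2) [-x clear] — {P3}
2. P4@(1, 2) [+y clear] — {P3, P4}
3. P12@(0, 1) [+x clear] — {P12, P3, P4}
4. P10@(1, 1) [-y clear] — {P10, P12, P3, P4}
5. P7@(2, 1) [+x clear] — {P10, P12, P3, P4, P7}
6. P6@(0, 0) [+x clear] — {P10, P12, P3, P4, P6, P7}
7. P5@(1, 0) [+x clear] — {P10, P12, P3, P4, P5, P6, P7}
8. P11@(2, 0) [-y clear] — {P10, P11, P12, P3, P4, P5, P6, P7}

P3; P4; P12; P10; P7; P6; P5; P11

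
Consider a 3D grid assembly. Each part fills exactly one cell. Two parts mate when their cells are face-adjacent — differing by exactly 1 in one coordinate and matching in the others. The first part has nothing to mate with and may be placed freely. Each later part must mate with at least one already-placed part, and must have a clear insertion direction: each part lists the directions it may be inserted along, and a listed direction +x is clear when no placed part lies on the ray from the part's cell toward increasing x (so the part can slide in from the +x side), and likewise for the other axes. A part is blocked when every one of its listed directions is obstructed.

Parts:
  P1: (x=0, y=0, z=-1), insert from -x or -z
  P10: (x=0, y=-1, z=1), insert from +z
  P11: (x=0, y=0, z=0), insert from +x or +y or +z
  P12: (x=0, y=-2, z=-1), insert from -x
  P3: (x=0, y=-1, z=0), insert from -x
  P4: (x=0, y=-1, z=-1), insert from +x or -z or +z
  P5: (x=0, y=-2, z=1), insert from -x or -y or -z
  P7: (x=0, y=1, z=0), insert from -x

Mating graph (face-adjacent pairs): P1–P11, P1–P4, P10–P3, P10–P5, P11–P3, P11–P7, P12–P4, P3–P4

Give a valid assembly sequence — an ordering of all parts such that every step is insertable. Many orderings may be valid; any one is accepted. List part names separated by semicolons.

1. P7@(0, 1, 0) [-x clear] — {P7}
2. P11@(0, 0, 0) [+x clear] — {P11, P7}
3. P1@(0, 0, -1) [-x clear] — {P1, P11, P7}
4. P4@(0, -1, -1) [+x clear] — {P1, P11, P4, P7}
5. P12@(0, -2, -1) [-x clear] — {P1, P11, P12, P4, P7}
6. P3@(0, -1, 0) [-x clear] — {P1, P11, P12, P3, P4, P7}
7. P10@(0, -1, 1) [+z clear] — {P1, P10, P11, P12, P3, P4, P7}
8. P5@(0, -2, 1) [-x clear] — {P1, P10, P11, P12, P3, P4, P5, P7}

P7; P11; P1; P4; P12; P3; P10; P5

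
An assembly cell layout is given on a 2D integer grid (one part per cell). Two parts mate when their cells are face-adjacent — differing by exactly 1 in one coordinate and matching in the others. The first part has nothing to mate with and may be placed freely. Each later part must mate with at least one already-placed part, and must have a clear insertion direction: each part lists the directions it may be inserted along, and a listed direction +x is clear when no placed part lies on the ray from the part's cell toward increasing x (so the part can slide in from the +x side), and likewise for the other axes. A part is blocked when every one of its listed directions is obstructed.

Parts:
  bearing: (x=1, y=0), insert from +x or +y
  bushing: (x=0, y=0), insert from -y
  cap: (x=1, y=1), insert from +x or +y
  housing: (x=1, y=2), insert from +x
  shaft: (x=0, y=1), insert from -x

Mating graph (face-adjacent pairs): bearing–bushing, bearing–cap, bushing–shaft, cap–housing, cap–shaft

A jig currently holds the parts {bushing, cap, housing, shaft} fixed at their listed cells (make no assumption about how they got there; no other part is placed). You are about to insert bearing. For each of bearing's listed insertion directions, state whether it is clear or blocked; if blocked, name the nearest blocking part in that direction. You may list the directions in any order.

+x: ray from bearing(1, 0) has no placed part ⇒ clear
+y: nearest on ray is cap@(1, 1) ⇒ blocked

+x: clear; +y: blocked by cap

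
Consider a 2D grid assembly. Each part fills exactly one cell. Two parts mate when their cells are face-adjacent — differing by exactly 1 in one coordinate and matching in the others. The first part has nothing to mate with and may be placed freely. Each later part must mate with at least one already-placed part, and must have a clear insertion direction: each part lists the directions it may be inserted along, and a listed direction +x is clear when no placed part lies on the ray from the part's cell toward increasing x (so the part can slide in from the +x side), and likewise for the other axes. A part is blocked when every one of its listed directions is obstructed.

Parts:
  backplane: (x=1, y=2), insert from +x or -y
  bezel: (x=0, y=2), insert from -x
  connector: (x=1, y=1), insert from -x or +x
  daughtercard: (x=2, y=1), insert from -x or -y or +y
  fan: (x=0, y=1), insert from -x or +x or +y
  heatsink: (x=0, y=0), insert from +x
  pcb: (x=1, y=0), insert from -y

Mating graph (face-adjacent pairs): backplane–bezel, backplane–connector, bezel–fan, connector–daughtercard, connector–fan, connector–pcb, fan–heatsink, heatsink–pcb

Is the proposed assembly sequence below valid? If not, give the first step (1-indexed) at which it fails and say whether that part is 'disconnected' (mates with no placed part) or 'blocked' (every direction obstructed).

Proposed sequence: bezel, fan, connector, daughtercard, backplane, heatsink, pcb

Valid

1. bezel@(0, 2) [-x clear] — {bezel}
2. fan@(0, 1) [-x clear] — {bezel, fan}
3. connector@(1, 1) [+x clear] — {bezel, connector, fan}
4. daughtercard@(2, 1) [-y clear] — {bezel, connector, daughtercard, fan}
5. backplane@(1, 2) [+x clear] — {backplane, bezel, connector, daughtercard, fan}
6. heatsink@(0, 0) [+x clear] — {backplane, bezel, connector, daughtercard, fan, heatsink}
7. pcb@(1, 0) [-y clear] — {backplane, bezel, connector, daughtercard, fan, heatsink, pcb}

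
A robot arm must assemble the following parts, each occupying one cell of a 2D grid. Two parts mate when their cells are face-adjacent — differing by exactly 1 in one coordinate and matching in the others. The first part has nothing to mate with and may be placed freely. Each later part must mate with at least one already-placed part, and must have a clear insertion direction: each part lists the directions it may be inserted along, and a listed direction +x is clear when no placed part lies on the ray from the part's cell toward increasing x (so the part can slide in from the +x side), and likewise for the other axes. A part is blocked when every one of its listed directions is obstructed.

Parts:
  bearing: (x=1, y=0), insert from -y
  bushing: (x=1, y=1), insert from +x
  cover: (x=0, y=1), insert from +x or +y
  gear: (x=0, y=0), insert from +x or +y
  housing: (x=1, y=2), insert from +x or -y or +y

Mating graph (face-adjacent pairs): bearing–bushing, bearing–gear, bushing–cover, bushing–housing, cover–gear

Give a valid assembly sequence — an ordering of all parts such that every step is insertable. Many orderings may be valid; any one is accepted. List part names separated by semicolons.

1. bearing@(1, 0) [-y clear] — {bearing}
2. bushing@(1, 1) [+x clear] — {bearing, bushing}
3. gear@(0, 0) [+y clear] — {bearing, bushing, gear}
4. housing@(1, 2) [+x clear] — {bearing, bushing, gear, housing}
5. cover@(0, 1) [+y clear] — {bearing, bushing, cover, gear, housing}

bearing; bushing; gear; housing; cover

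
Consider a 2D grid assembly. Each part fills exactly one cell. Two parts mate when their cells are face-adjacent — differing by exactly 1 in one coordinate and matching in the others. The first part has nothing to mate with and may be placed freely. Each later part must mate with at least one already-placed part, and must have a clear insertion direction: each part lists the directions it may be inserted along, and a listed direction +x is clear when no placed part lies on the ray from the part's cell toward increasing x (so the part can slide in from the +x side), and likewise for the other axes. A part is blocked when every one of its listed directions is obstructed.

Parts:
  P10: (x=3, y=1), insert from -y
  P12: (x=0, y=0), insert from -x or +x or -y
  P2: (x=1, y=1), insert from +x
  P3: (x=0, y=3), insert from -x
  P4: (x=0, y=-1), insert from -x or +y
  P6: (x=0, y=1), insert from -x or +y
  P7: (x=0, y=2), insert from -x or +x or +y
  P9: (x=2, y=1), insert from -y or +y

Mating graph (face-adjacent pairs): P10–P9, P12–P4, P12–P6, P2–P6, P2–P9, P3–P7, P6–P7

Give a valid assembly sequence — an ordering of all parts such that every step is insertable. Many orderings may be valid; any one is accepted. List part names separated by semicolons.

P4; P12; P6; P7; P3; P2; P9; P10

1. P4@(0, -1) [-x clear] — {P4}
2. P12@(0, 0) [-x clear] — {P12, P4}
3. P6@(0, 1) [-x clear] — {P12, P4, P6}
4. P7@(0, 2) [-x clear] — {P12, P4, P6, P7}
5. P3@(0, 3) [-x clear] — {P12, P3, P4, P6, P7}
6. P2@(1, 1) [+x clear] — {P12, P2, P3, P4, P6, P7}
7. P9@(2, 1) [-y clear] — {P12, P2, P3, P4, P6, P7, P9}
8. P10@(3, 1) [-y clear] — {P10, P12, P2, P3, P4, P6, P7, P9}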